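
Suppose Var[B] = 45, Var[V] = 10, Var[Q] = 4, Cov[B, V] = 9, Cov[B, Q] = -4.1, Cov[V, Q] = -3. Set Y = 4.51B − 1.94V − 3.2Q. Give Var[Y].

Var[Y] = 917.5057

Var[Y] = a²·Var[B] + b²·Var[V] + c²·Var[Q] + 2ab·Cov[B, V] + 2ac·Cov[B, Q] + 2bc·Cov[V, Q], with a = 4.51, b = -1.94, c = -3.2.
= 915.3045 + 37.636 + 40.96 + (-157.4892) + 118.3424 + (-37.248)
= 917.5057.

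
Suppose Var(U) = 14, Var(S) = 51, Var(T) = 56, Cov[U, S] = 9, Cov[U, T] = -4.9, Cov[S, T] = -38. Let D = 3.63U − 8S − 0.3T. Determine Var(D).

Var(D) = 2759.0688

Var(D) = a²·Var(U) + b²·Var(S) + c²·Var(T) + 2ab·Cov[U, S] + 2ac·Cov[U, T] + 2bc·Cov[S, T], with a = 3.63, b = -8, c = -0.3.
= 184.4766 + 3264 + 5.04 + (-522.72) + 10.6722 + (-182.4)
= 2759.0688.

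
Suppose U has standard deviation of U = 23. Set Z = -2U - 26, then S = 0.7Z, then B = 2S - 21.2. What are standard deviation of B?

standard deviation of B = 64.4

standard deviation of Z = |-2|·23 = 46.
standard deviation of S = |0.7|·46 = 32.2.
standard deviation of B = |2|·32.2 = 64.4.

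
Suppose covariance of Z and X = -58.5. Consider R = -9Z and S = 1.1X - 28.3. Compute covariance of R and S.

covariance of R and S = a·c·covariance of Z and X = (-9)·1.1·(-58.5) = 579.15. Additive constants drop out.

covariance of R and S = 579.15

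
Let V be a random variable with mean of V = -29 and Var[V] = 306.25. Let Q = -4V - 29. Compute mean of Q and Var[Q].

Q = -4V - 29 is linear with a = -4, b = -29.
mean of Q = a·mean of V + b = (-4)·(-29) + (-29) = 87.
Var[Q] = a²·Var[V] = (-4)²·306.25 = 4900 (the additive constant -29 does not affect variance).

mean of Q = 87, Var[Q] = 4900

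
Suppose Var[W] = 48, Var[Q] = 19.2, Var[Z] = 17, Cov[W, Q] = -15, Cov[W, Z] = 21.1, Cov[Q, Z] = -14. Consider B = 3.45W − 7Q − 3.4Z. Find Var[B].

Var[B] = a²·Var[W] + b²·Var[Q] + c²·Var[Z] + 2ab·Cov[W, Q] + 2ac·Cov[W, Z] + 2bc·Cov[Q, Z], with a = 3.45, b = -7, c = -3.4.
= 571.32 + 940.8 + 196.52 + 724.5 + (-495.006) + (-666.4)
= 1271.734.

Var[B] = 1271.734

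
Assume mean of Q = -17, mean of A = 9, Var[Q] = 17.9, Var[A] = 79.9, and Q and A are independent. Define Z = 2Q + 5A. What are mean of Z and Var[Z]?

mean of Z = 11, Var[Z] = 2069.1

mean of Z = 2·mean of Q + 5·mean of A = 2·(-17) + 5·9 = 11.
Var[Z] = a²·Var[Q] + b²·Var[A] + 2ab·covariance of Q and A with a = 2, b = 5.
Independence gives covariance of Q and A = 0.
= 2²·17.9 + 5²·79.9 + 2·2·5·0
= 71.6 + 1997.5 + 0 = 2069.1.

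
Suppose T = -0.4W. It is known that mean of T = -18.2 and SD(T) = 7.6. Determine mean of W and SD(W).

From T = -0.4W: mean of T = a·mean of W + b, so mean of W = (mean of T − b)/a = (-18.2 − 0)/(-0.4) = 45.5.
SD(T) = |a|·SD(W), so SD(W) = 7.6/|-0.4| = 19.

mean of W = 45.5, SD(W) = 19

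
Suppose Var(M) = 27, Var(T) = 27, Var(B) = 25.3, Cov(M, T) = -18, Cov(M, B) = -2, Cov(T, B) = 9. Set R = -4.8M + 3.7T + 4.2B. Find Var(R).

Var(R) = 2437.722

Var(R) = a²·Var(M) + b²·Var(T) + c²·Var(B) + 2ab·Cov(M, T) + 2ac·Cov(M, B) + 2bc·Cov(T, B), with a = -4.8, b = 3.7, c = 4.2.
= 622.08 + 369.63 + 446.292 + 639.36 + 80.64 + 279.72
= 2437.722.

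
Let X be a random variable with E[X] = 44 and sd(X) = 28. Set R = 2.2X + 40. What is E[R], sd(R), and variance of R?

R = 2.2X + 40 is linear with a = 2.2, b = 40.
E[R] = a·E[X] + b = 2.2·44 + 40 = 136.8.
sd(R) = |a|·sd(X) = |2.2|·28 = 61.6.
variance of X = 28² = 784.
variance of R = a²·variance of X = 2.2²·784 = 3794.56 (the additive constant 40 does not affect variance).

E[R] = 136.8, sd(R) = 61.6, variance of R = 3794.56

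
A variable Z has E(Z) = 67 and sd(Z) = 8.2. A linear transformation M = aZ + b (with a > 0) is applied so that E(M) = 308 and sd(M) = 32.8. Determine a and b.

a = 4, b = 40

sd(M) = a·sd(Z) (a > 0), so a = 32.8/8.2 = 4.
E(M) = a·E(Z) + b, so b = 308 − 4·67 = 40.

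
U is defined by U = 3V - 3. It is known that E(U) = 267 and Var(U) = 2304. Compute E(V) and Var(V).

From U = 3V - 3: E(U) = a·E(V) + b, so E(V) = (E(U) − b)/a = (267 − (-3))/3 = 90.
Var(U) = a²·Var(V), so Var(V) = 2304/3² = 256.

E(V) = 90, Var(V) = 256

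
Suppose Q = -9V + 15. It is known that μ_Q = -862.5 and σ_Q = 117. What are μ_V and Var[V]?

From Q = -9V + 15: μ_Q = a·μ_V + b, so μ_V = (μ_Q − b)/a = (-862.5 − 15)/(-9) = 97.5.
Var[Q] = 117² = 13689.
Var[Q] = a²·Var[V], so Var[V] = 13689/(-9)² = 169.

μ_V = 97.5, Var[V] = 169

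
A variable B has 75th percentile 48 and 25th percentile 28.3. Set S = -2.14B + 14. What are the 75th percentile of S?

Since a = -2.14 < 0 the transformation is decreasing, reversing order: the 75th percentile of S corresponds to the 25th percentile of B.
So P_{75}(S) = a·P_{25}(B) + b = (-2.14)·28.3 + 14 = -46.562.

75th percentile of S = -46.562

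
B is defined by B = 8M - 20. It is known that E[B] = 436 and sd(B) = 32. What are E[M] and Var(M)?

E[M] = 57, Var(M) = 16

From B = 8M - 20: E[B] = a·E[M] + b, so E[M] = (E[B] − b)/a = (436 − (-20))/8 = 57.
Var(B) = 32² = 1024.
Var(B) = a²·Var(M), so Var(M) = 1024/8² = 16.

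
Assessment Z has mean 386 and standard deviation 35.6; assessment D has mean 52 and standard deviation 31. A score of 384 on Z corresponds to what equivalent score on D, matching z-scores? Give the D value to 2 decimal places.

z = (384 − 386)/35.6 ≈ -0.0562.
D = 52 + z·31 = 52 + (384 − 386)·31/35.6 ≈ 50.26.

D = 50.26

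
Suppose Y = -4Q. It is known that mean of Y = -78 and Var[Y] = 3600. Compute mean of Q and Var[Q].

From Y = -4Q: mean of Y = a·mean of Q + b, so mean of Q = (mean of Y − b)/a = (-78 − 0)/(-4) = 19.5.
Var[Y] = a²·Var[Q], so Var[Q] = 3600/(-4)² = 225.

mean of Q = 19.5, Var[Q] = 225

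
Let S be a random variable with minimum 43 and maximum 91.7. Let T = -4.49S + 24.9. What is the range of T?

Range(T) = 218.663

Range of S = 91.7 − 43 = 48.7.
Range(T) = |a|·Range(S) = |-4.49|·48.7 = 218.663.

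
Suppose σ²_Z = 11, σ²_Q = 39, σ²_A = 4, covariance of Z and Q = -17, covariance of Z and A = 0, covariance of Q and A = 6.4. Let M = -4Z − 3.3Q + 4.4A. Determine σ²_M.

σ²_M = 43.494

σ²_M = a²·σ²_Z + b²·σ²_Q + c²·σ²_A + 2ab·covariance of Z and Q + 2ac·covariance of Z and A + 2bc·covariance of Q and A, with a = -4, b = -3.3, c = 4.4.
= 176 + 424.71 + 77.44 + (-448.8) + 0 + (-185.856)
= 43.494.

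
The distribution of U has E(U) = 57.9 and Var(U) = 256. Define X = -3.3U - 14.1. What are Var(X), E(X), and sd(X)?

Var(X) = 2787.84, E(X) = -205.17, sd(X) = 52.8

X = -3.3U - 14.1 is linear with a = -3.3, b = -14.1.
Var(X) = a²·Var(U) = (-3.3)²·256 = 2787.84 (the additive constant -14.1 does not affect variance).
E(X) = a·E(U) + b = (-3.3)·57.9 + (-14.1) = -205.17.
sd(U) = √256 = 16.
sd(X) = |a|·sd(U) = |-3.3|·16 = 52.8.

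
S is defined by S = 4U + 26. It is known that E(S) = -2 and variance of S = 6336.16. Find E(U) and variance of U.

From S = 4U + 26: E(S) = a·E(U) + b, so E(U) = (E(S) − b)/a = (-2 − 26)/4 = -7.
variance of S = a²·variance of U, so variance of U = 6336.16/4² = 396.01.

E(U) = -7, variance of U = 396.01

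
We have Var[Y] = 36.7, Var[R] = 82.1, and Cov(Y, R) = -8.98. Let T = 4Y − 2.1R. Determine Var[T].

Var[T] = 1100.125

Var[T] = a²·Var[Y] + b²·Var[R] + 2ab·Cov(Y, R) with a = 4, b = -2.1.
= 4²·36.7 + (-2.1)²·82.1 + 2·4·(-2.1)·(-8.98)
= 587.2 + 362.061 + 150.864 = 1100.125.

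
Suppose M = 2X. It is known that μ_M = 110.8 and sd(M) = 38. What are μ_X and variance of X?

μ_X = 55.4, variance of X = 361

From M = 2X: μ_M = a·μ_X + b, so μ_X = (μ_M − b)/a = (110.8 − 0)/2 = 55.4.
variance of M = 38² = 1444.
variance of M = a²·variance of X, so variance of X = 1444/2² = 361.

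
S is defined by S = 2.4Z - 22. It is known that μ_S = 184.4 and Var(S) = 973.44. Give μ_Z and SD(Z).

From S = 2.4Z - 22: μ_S = a·μ_Z + b, so μ_Z = (μ_S − b)/a = (184.4 − (-22))/2.4 = 86.
SD(S) = √973.44 = 31.2.
SD(S) = |a|·SD(Z), so SD(Z) = 31.2/|2.4| = 13.

μ_Z = 86, SD(Z) = 13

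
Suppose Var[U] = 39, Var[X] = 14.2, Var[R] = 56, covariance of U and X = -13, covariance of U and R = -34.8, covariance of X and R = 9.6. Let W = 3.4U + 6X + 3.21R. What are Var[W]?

Var[W] = a²·Var[U] + b²·Var[X] + c²·Var[R] + 2ab·covariance of U and X + 2ac·covariance of U and R + 2bc·covariance of X and R, with a = 3.4, b = 6, c = 3.21.
= 450.84 + 511.2 + 577.0296 + (-530.4) + (-759.6144) + 369.792
= 618.8472.

Var[W] = 618.8472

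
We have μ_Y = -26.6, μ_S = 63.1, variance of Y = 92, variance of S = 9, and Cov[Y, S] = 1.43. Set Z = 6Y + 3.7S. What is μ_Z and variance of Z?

μ_Z = 73.87, variance of Z = 3498.702

μ_Z = 6·μ_Y + 3.7·μ_S = 6·(-26.6) + 3.7·63.1 = 73.87.
variance of Z = a²·variance of Y + b²·variance of S + 2ab·Cov[Y, S] with a = 6, b = 3.7.
= 6²·92 + 3.7²·9 + 2·6·3.7·1.43
= 3312 + 123.21 + 63.492 = 3498.702.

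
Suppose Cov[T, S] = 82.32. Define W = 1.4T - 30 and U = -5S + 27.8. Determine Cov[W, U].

Cov[W, U] = -576.24

Cov[W, U] = a·c·Cov[T, S] = 1.4·(-5)·82.32 = -576.24. Additive constants drop out.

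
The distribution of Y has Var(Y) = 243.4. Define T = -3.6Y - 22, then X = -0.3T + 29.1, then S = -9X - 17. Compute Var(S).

Var(T) = (-3.6)²·243.4 = 3154.464.
Var(X) = (-0.3)²·3154.464 = 283.90176.
Var(S) = (-9)²·283.90176 = 22996.04256.

Var(S) = 22996.04256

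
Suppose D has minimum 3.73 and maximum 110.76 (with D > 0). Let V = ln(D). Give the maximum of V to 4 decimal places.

ln(D) is increasing on this domain, so max(V) comes from max(D) = 110.76: max(V) = ln(110.76) ≈ 4.7074.

max(V) = 4.7074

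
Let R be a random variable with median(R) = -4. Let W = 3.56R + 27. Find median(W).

A linear map preserves order up to sign, so median(W) = a·median(R) + b = 3.56·(-4) + 27 = 12.76.

median(W) = 12.76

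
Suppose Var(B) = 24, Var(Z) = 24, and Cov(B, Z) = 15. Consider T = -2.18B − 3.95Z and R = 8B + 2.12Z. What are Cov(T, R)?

Cov(T, R) = -1162.86

By bilinearity, Cov(T, R) = ac·Var(B) + bd·Var(Z) + (ad+bc)·Cov(B, Z), with a=-2.18, b=-3.95, c=8, d=2.12.
ac·Var(B) = (-2.18)·8·24 = -418.56
bd·Var(Z) = (-3.95)·2.12·24 = -200.976
(ad+bc)·Cov(B, Z) = (-36.2216)·15 = -543.324
Cov(T, R) = -418.56 + (-200.976) + (-543.324) = -1162.86.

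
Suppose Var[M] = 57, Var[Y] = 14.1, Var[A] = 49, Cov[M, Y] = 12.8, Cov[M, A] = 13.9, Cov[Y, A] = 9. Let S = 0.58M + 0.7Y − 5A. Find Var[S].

Var[S] = a²·Var[M] + b²·Var[Y] + c²·Var[A] + 2ab·Cov[M, Y] + 2ac·Cov[M, A] + 2bc·Cov[Y, A], with a = 0.58, b = 0.7, c = -5.
= 19.1748 + 6.909 + 1225 + 10.3936 + (-80.62) + (-63)
= 1117.8574.

Var[S] = 1117.8574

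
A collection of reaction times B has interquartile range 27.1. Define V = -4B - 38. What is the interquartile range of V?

Under V = aB + b, IQR(V) = |a|·IQR(B) = |-4|·27.1 = 108.4 (shifts cancel; spread scales by |a|).

IQR(V) = 108.4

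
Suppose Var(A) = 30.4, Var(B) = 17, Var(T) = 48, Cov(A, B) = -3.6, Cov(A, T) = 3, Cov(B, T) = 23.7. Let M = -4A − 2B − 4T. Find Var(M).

Var(M) = 1740

Var(M) = a²·Var(A) + b²·Var(B) + c²·Var(T) + 2ab·Cov(A, B) + 2ac·Cov(A, T) + 2bc·Cov(B, T), with a = -4, b = -2, c = -4.
= 486.4 + 68 + 768 + (-57.6) + 96 + 379.2
= 1740.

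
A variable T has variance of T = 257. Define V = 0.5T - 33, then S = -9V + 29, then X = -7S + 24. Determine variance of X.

variance of V = 0.5²·257 = 64.25.
variance of S = (-9)²·64.25 = 5204.25.
variance of X = (-7)²·5204.25 = 255008.25.

variance of X = 255008.25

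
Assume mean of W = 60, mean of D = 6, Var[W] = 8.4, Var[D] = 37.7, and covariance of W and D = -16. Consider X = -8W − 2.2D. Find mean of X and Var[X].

mean of X = -493.2, Var[X] = 156.868

mean of X = (-8)·mean of W + (-2.2)·mean of D = (-8)·60 + (-2.2)·6 = -493.2.
Var[X] = a²·Var[W] + b²·Var[D] + 2ab·covariance of W and D with a = -8, b = -2.2.
= (-8)²·8.4 + (-2.2)²·37.7 + 2·(-8)·(-2.2)·(-16)
= 537.6 + 182.468 + (-563.2) = 156.868.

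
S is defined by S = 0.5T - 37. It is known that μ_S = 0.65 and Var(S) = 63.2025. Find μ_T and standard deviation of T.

From S = 0.5T - 37: μ_S = a·μ_T + b, so μ_T = (μ_S − b)/a = (0.65 − (-37))/0.5 = 75.3.
standard deviation of S = √63.2025 = 7.95.
standard deviation of S = |a|·standard deviation of T, so standard deviation of T = 7.95/|0.5| = 15.9.

μ_T = 75.3, standard deviation of T = 15.9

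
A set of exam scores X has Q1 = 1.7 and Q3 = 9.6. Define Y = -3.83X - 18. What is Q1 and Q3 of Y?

Q1(Y) = -54.768, Q3(Y) = -24.511

a = -3.83 < 0 reverses order: Q1(Y) comes from Q3(X), Q3(Y) from Q1(X).
Q1(Y) = (-3.83)·9.6 + (-18) = -54.768; Q3(Y) = (-3.83)·1.7 + (-18) = -24.511.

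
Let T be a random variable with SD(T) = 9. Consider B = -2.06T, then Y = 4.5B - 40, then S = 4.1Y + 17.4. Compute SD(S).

SD(B) = |-2.06|·9 = 18.54.
SD(Y) = |4.5|·18.54 = 83.43.
SD(S) = |4.1|·83.43 = 342.063.

SD(S) = 342.063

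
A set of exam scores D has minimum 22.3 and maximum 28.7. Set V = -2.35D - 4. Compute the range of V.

Range(V) = 15.04

Range of D = 28.7 − 22.3 = 6.4.
Range(V) = |a|·Range(D) = |-2.35|·6.4 = 15.04.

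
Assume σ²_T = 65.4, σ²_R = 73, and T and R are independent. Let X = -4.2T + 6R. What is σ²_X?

σ²_X = a²·σ²_T + b²·σ²_R + 2ab·Cov[T, R] with a = -4.2, b = 6.
Independence gives Cov[T, R] = 0.
= (-4.2)²·65.4 + 6²·73 + 2·(-4.2)·6·0
= 1153.656 + 2628 + 0 = 3781.656.

σ²_X = 3781.656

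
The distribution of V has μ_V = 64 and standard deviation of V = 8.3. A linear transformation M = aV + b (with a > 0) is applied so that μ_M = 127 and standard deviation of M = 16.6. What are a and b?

a = 2, b = -1

standard deviation of M = a·standard deviation of V (a > 0), so a = 16.6/8.3 = 2.
μ_M = a·μ_V + b, so b = 127 − 2·64 = -1.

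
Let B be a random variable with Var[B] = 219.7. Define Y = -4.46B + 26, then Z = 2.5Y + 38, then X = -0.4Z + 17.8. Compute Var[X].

Var[X] = 4370.18452

Var[Y] = (-4.46)²·219.7 = 4370.18452.
Var[Z] = 2.5²·4370.18452 = 27313.65325.
Var[X] = (-0.4)²·27313.65325 = 4370.18452.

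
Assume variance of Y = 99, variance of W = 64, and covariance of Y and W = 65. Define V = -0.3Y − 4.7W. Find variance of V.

variance of V = 1605.97

variance of V = a²·variance of Y + b²·variance of W + 2ab·covariance of Y and W with a = -0.3, b = -4.7.
= (-0.3)²·99 + (-4.7)²·64 + 2·(-0.3)·(-4.7)·65
= 8.91 + 1413.76 + 183.3 = 1605.97.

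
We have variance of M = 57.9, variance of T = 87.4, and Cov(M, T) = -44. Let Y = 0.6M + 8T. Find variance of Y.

variance of Y = 5192.044

variance of Y = a²·variance of M + b²·variance of T + 2ab·Cov(M, T) with a = 0.6, b = 8.
= 0.6²·57.9 + 8²·87.4 + 2·0.6·8·(-44)
= 20.844 + 5593.6 + (-422.4) = 5192.044.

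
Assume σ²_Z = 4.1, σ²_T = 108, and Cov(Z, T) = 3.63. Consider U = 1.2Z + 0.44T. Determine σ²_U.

σ²_U = 30.64608

σ²_U = a²·σ²_Z + b²·σ²_T + 2ab·Cov(Z, T) with a = 1.2, b = 0.44.
= 1.2²·4.1 + 0.44²·108 + 2·1.2·0.44·3.63
= 5.904 + 20.9088 + 3.83328 = 30.64608.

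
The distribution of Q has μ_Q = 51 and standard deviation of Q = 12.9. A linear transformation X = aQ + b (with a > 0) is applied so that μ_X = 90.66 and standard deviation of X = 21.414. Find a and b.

standard deviation of X = a·standard deviation of Q (a > 0), so a = 21.414/12.9 = 1.66.
μ_X = a·μ_Q + b, so b = 90.66 − 1.66·51 = 6.

a = 1.66, b = 6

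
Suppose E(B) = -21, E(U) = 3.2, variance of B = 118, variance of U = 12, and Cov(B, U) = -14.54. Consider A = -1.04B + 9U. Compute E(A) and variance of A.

E(A) = 50.64, variance of A = 1371.8176

E(A) = (-1.04)·E(B) + 9·E(U) = (-1.04)·(-21) + 9·3.2 = 50.64.
variance of A = a²·variance of B + b²·variance of U + 2ab·Cov(B, U) with a = -1.04, b = 9.
= (-1.04)²·118 + 9²·12 + 2·(-1.04)·9·(-14.54)
= 127.6288 + 972 + 272.1888 = 1371.8176.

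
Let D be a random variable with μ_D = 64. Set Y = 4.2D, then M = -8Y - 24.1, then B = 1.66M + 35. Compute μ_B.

μ_Y = 4.2·64 = 268.8.
μ_M = (-8)·268.8 + (-24.1) = -2174.5.
μ_B = 1.66·(-2174.5) + 35 = -3574.67.

μ_B = -3574.67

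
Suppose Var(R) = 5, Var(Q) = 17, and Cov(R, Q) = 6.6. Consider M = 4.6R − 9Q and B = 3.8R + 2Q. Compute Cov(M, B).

By bilinearity, Cov(M, B) = ac·Var(R) + bd·Var(Q) + (ad+bc)·Cov(R, Q), with a=4.6, b=-9, c=3.8, d=2.
ac·Var(R) = 4.6·3.8·5 = 87.4
bd·Var(Q) = (-9)·2·17 = -306
(ad+bc)·Cov(R, Q) = (-25)·6.6 = -165
Cov(M, B) = 87.4 + (-306) + (-165) = -383.6.

Cov(M, B) = -383.6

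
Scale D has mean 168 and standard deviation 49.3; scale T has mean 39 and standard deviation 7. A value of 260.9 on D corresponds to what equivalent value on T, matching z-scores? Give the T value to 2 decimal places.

z = (260.9 − 168)/49.3 ≈ 1.8844.
T = 39 + z·7 = 39 + (260.9 − 168)·7/49.3 ≈ 52.19.

T = 52.19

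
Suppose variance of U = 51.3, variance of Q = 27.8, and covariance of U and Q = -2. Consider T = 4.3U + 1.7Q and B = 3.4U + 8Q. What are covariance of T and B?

covariance of T and B = 1047.726

By bilinearity, covariance of T and B = ac·variance of U + bd·variance of Q + (ad+bc)·covariance of U and Q, with a=4.3, b=1.7, c=3.4, d=8.
ac·variance of U = 4.3·3.4·51.3 = 750.006
bd·variance of Q = 1.7·8·27.8 = 378.08
(ad+bc)·covariance of U and Q = (40.18)·(-2) = -80.36
covariance of T and B = 750.006 + 378.08 + (-80.36) = 1047.726.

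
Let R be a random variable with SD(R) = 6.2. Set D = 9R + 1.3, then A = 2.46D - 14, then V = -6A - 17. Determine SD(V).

SD(V) = 823.608

SD(D) = |9|·6.2 = 55.8.
SD(A) = |2.46|·55.8 = 137.268.
SD(V) = |-6|·137.268 = 823.608.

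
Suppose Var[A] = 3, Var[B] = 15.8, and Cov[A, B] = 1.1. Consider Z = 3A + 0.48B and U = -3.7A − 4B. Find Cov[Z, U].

By bilinearity, Cov[Z, U] = ac·Var[A] + bd·Var[B] + (ad+bc)·Cov[A, B], with a=3, b=0.48, c=-3.7, d=-4.
ac·Var[A] = 3·(-3.7)·3 = -33.3
bd·Var[B] = 0.48·(-4)·15.8 = -30.336
(ad+bc)·Cov[A, B] = (-13.776)·1.1 = -15.1536
Cov[Z, U] = -33.3 + (-30.336) + (-15.1536) = -78.7896.

Cov[Z, U] = -78.7896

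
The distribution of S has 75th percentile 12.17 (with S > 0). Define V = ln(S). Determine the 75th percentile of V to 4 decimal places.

75th percentile of V = 2.499

ln(S) is increasing, so P_{75}(V) = g(P_{75}(S)) ≈ 2.499.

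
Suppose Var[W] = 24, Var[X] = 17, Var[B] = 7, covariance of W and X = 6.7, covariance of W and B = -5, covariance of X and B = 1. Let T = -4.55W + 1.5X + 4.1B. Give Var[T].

Var[T] = a²·Var[W] + b²·Var[X] + c²·Var[B] + 2ab·covariance of W and X + 2ac·covariance of W and B + 2bc·covariance of X and B, with a = -4.55, b = 1.5, c = 4.1.
= 496.86 + 38.25 + 117.67 + (-91.455) + 186.55 + 12.3
= 760.175.

Var[T] = 760.175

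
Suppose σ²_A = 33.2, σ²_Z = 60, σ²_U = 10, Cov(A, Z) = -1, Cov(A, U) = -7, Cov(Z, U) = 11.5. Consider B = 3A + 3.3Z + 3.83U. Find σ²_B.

σ²_B = 1208.926

σ²_B = a²·σ²_A + b²·σ²_Z + c²·σ²_U + 2ab·Cov(A, Z) + 2ac·Cov(A, U) + 2bc·Cov(Z, U), with a = 3, b = 3.3, c = 3.83.
= 298.8 + 653.4 + 146.689 + (-19.8) + (-160.86) + 290.697
= 1208.926.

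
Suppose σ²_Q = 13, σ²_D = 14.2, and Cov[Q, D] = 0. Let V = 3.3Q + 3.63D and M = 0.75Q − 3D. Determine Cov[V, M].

By bilinearity, Cov[V, M] = ac·σ²_Q + bd·σ²_D + (ad+bc)·Cov[Q, D], with a=3.3, b=3.63, c=0.75, d=-3.
ac·σ²_Q = 3.3·0.75·13 = 32.175
bd·σ²_D = 3.63·(-3)·14.2 = -154.638
(ad+bc)·Cov[Q, D] = (-7.1775)·0 = 0
Cov[V, M] = 32.175 + (-154.638) + 0 = -122.463.

Cov[V, M] = -122.463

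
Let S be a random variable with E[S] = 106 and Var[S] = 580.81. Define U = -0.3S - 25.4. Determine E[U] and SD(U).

U = -0.3S - 25.4 is linear with a = -0.3, b = -25.4.
E[U] = a·E[S] + b = (-0.3)·106 + (-25.4) = -57.2.
SD(S) = √580.81 = 24.1.
SD(U) = |a|·SD(S) = |-0.3|·24.1 = 7.23.

E[U] = -57.2, SD(U) = 7.23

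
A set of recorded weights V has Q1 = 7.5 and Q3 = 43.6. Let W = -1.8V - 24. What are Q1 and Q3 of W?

a = -1.8 < 0 reverses order: Q1(W) comes from Q3(V), Q3(W) from Q1(V).
Q1(W) = (-1.8)·43.6 + (-24) = -102.48; Q3(W) = (-1.8)·7.5 + (-24) = -37.5.

Q1(W) = -102.48, Q3(W) = -37.5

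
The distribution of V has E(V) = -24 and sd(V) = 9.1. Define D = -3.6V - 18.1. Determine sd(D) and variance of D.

sd(D) = 32.76, variance of D = 1073.2176

D = -3.6V - 18.1 is linear with a = -3.6, b = -18.1.
sd(D) = |a|·sd(V) = |-3.6|·9.1 = 32.76.
variance of V = 9.1² = 82.81.
variance of D = a²·variance of V = (-3.6)²·82.81 = 1073.2176 (the additive constant -18.1 does not affect variance).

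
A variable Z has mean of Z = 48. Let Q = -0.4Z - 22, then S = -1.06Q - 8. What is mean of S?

mean of S = 35.672

mean of Q = (-0.4)·48 + (-22) = -41.2.
mean of S = (-1.06)·(-41.2) + (-8) = 35.672.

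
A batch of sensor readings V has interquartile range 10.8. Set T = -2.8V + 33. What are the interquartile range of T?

Under T = aV + b, IQR(T) = |a|·IQR(V) = |-2.8|·10.8 = 30.24 (shifts cancel; spread scales by |a|).

IQR(T) = 30.24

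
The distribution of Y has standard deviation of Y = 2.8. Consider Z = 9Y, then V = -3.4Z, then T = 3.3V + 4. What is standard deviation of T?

standard deviation of T = 282.744

standard deviation of Z = |9|·2.8 = 25.2.
standard deviation of V = |-3.4|·25.2 = 85.68.
standard deviation of T = |3.3|·85.68 = 282.744.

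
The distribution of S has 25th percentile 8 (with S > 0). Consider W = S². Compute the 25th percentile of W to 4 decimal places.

25th percentile of W = 64

S² is increasing, so P_{25}(W) = g(P_{25}(S)) = 64.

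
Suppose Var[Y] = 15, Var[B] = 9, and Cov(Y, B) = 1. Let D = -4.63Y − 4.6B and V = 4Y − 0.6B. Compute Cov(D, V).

Cov(D, V) = -268.582

By bilinearity, Cov(D, V) = ac·Var[Y] + bd·Var[B] + (ad+bc)·Cov(Y, B), with a=-4.63, b=-4.6, c=4, d=-0.6.
ac·Var[Y] = (-4.63)·4·15 = -277.8
bd·Var[B] = (-4.6)·(-0.6)·9 = 24.84
(ad+bc)·Cov(Y, B) = (-15.622)·1 = -15.622
Cov(D, V) = -277.8 + 24.84 + (-15.622) = -268.582.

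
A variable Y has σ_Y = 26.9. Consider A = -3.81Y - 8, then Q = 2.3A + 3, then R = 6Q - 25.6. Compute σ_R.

σ_R = 1414.3482

σ_A = |-3.81|·26.9 = 102.489.
σ_Q = |2.3|·102.489 = 235.7247.
σ_R = |6|·235.7247 = 1414.3482.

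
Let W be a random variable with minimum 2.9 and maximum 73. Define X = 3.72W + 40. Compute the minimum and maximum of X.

min(X) = 50.788, max(X) = 311.56

a = 3.72 > 0, so min(X) = a·min(W)+b = 3.72·2.9 + 40 = 50.788 and max(X) = 3.72·73 + 40 = 311.56.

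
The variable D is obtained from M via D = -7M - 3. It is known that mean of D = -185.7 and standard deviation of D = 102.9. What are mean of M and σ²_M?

mean of M = 26.1, σ²_M = 216.09

From D = -7M - 3: mean of D = a·mean of M + b, so mean of M = (mean of D − b)/a = (-185.7 − (-3))/(-7) = 26.1.
σ²_D = 102.9² = 10588.41.
σ²_D = a²·σ²_M, so σ²_M = 10588.41/(-7)² = 216.09.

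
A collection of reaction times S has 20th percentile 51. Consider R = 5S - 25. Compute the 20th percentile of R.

Since a = 5 > 0 the transformation is increasing, so the 20th percentile of R = a·(P_{20} of S) + b = 5·51 + (-25) = 230.

20th percentile of R = 230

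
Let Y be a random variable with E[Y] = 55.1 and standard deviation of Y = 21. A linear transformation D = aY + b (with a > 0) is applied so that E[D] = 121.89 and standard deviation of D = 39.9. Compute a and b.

standard deviation of D = a·standard deviation of Y (a > 0), so a = 39.9/21 = 1.9.
E[D] = a·E[Y] + b, so b = 121.89 − 1.9·55.1 = 17.2.

a = 1.9, b = 17.2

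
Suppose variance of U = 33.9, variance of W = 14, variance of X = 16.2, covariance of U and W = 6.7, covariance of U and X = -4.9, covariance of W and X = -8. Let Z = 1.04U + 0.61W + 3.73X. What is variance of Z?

variance of Z = a²·variance of U + b²·variance of W + c²·variance of X + 2ab·covariance of U and W + 2ac·covariance of U and X + 2bc·covariance of W and X, with a = 1.04, b = 0.61, c = 3.73.
= 36.66624 + 5.2094 + 225.38898 + 8.50096 + (-38.01616) + (-36.4048)
= 201.34462.

variance of Z = 201.34462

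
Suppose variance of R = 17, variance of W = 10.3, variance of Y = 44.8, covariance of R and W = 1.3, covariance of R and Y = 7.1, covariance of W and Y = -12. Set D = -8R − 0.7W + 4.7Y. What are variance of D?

variance of D = a²·variance of R + b²·variance of W + c²·variance of Y + 2ab·covariance of R and W + 2ac·covariance of R and Y + 2bc·covariance of W and Y, with a = -8, b = -0.7, c = 4.7.
= 1088 + 5.047 + 989.632 + 14.56 + (-533.92) + 78.96
= 1642.279.

variance of D = 1642.279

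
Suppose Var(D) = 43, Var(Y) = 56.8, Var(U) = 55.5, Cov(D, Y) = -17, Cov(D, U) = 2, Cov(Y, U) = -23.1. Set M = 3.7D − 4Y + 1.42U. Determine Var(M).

Var(M) = 2396.0122

Var(M) = a²·Var(D) + b²·Var(Y) + c²·Var(U) + 2ab·Cov(D, Y) + 2ac·Cov(D, U) + 2bc·Cov(Y, U), with a = 3.7, b = -4, c = 1.42.
= 588.67 + 908.8 + 111.9102 + 503.2 + 21.016 + 262.416
= 2396.0122.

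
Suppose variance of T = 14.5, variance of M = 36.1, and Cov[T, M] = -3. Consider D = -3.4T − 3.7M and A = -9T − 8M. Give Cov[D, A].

By bilinearity, Cov[D, A] = ac·variance of T + bd·variance of M + (ad+bc)·Cov[T, M], with a=-3.4, b=-3.7, c=-9, d=-8.
ac·variance of T = (-3.4)·(-9)·14.5 = 443.7
bd·variance of M = (-3.7)·(-8)·36.1 = 1068.56
(ad+bc)·Cov[T, M] = (60.5)·(-3) = -181.5
Cov[D, A] = 443.7 + 1068.56 + (-181.5) = 1330.76.

Cov[D, A] = 1330.76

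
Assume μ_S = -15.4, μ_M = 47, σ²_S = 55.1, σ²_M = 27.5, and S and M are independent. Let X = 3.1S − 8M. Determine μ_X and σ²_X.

μ_X = 3.1·μ_S + (-8)·μ_M = 3.1·(-15.4) + (-8)·47 = -423.74.
σ²_X = a²·σ²_S + b²·σ²_M + 2ab·Cov[S, M] with a = 3.1, b = -8.
Independence gives Cov[S, M] = 0.
= 3.1²·55.1 + (-8)²·27.5 + 2·3.1·(-8)·0
= 529.511 + 1760 + 0 = 2289.511.

μ_X = -423.74, σ²_X = 2289.511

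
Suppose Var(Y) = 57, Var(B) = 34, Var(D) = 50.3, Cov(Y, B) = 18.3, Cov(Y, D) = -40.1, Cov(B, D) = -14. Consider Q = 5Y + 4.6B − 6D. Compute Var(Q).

Var(Q) = 7975.84

Var(Q) = a²·Var(Y) + b²·Var(B) + c²·Var(D) + 2ab·Cov(Y, B) + 2ac·Cov(Y, D) + 2bc·Cov(B, D), with a = 5, b = 4.6, c = -6.
= 1425 + 719.44 + 1810.8 + 841.8 + 2406 + 772.8
= 7975.84.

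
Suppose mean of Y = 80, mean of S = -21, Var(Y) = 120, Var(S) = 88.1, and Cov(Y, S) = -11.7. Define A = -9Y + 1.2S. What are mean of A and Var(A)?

mean of A = -745.2, Var(A) = 10099.584

mean of A = (-9)·mean of Y + 1.2·mean of S = (-9)·80 + 1.2·(-21) = -745.2.
Var(A) = a²·Var(Y) + b²·Var(S) + 2ab·Cov(Y, S) with a = -9, b = 1.2.
= (-9)²·120 + 1.2²·88.1 + 2·(-9)·1.2·(-11.7)
= 9720 + 126.864 + 252.72 = 10099.584.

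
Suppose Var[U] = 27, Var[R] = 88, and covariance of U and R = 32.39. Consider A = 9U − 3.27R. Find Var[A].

Var[A] = 1221.4998

Var[A] = a²·Var[U] + b²·Var[R] + 2ab·covariance of U and R with a = 9, b = -3.27.
= 9²·27 + (-3.27)²·88 + 2·9·(-3.27)·32.39
= 2187 + 940.9752 + (-1906.4754) = 1221.4998.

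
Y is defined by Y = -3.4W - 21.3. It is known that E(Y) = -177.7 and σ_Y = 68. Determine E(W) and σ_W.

E(W) = 46, σ_W = 20

From Y = -3.4W - 21.3: E(Y) = a·E(W) + b, so E(W) = (E(Y) − b)/a = (-177.7 − (-21.3))/(-3.4) = 46.
σ_Y = |a|·σ_W, so σ_W = 68/|-3.4| = 20.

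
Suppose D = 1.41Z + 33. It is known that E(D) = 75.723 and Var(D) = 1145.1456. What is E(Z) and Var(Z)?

From D = 1.41Z + 33: E(D) = a·E(Z) + b, so E(Z) = (E(D) − b)/a = (75.723 − 33)/1.41 = 30.3.
Var(D) = a²·Var(Z), so Var(Z) = 1145.1456/1.41² = 576.

E(Z) = 30.3, Var(Z) = 576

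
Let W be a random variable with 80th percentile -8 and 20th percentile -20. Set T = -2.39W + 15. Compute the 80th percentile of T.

80th percentile of T = 62.8

Since a = -2.39 < 0 the transformation is decreasing, reversing order: the 80th percentile of T corresponds to the 20th percentile of W.
So P_{80}(T) = a·P_{20}(W) + b = (-2.39)·(-20) + 15 = 62.8.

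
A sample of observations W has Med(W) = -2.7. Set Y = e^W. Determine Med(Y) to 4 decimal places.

e^W is monotone on this domain, so Med(Y) = exp(-2.7) ≈ 0.0672.

Med(Y) = 0.0672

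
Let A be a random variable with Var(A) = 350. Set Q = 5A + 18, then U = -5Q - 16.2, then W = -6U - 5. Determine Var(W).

Var(W) = 7875000

Var(Q) = 5²·350 = 8750.
Var(U) = (-5)²·8750 = 218750.
Var(W) = (-6)²·218750 = 7875000.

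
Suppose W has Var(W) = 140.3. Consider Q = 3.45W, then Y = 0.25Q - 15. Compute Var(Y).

Var(Q) = 3.45²·140.3 = 1669.92075.
Var(Y) = 0.25²·1669.92075 = 104.370046875.

Var(Y) = 104.370046875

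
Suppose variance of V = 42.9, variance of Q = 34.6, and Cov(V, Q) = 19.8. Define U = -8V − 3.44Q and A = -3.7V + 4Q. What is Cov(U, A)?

Cov(U, A) = 412.1584

By bilinearity, Cov(U, A) = ac·variance of V + bd·variance of Q + (ad+bc)·Cov(V, Q), with a=-8, b=-3.44, c=-3.7, d=4.
ac·variance of V = (-8)·(-3.7)·42.9 = 1269.84
bd·variance of Q = (-3.44)·4·34.6 = -476.096
(ad+bc)·Cov(V, Q) = (-19.272)·19.8 = -381.5856
Cov(U, A) = 1269.84 + (-476.096) + (-381.5856) = 412.1584.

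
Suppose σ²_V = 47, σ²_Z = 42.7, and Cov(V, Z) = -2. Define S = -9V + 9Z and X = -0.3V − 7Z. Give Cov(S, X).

By bilinearity, Cov(S, X) = ac·σ²_V + bd·σ²_Z + (ad+bc)·Cov(V, Z), with a=-9, b=9, c=-0.3, d=-7.
ac·σ²_V = (-9)·(-0.3)·47 = 126.9
bd·σ²_Z = 9·(-7)·42.7 = -2690.1
(ad+bc)·Cov(V, Z) = (60.3)·(-2) = -120.6
Cov(S, X) = 126.9 + (-2690.1) + (-120.6) = -2683.8.

Cov(S, X) = -2683.8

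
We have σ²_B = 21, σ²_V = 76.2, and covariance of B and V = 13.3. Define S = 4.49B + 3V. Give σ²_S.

σ²_S = a²·σ²_B + b²·σ²_V + 2ab·covariance of B and V with a = 4.49, b = 3.
= 4.49²·21 + 3²·76.2 + 2·4.49·3·13.3
= 423.3621 + 685.8 + 358.302 = 1467.4641.

σ²_S = 1467.4641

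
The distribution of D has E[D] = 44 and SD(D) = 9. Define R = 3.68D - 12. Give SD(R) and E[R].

SD(R) = 33.12, E[R] = 149.92

R = 3.68D - 12 is linear with a = 3.68, b = -12.
SD(R) = |a|·SD(D) = |3.68|·9 = 33.12.
E[R] = a·E[D] + b = 3.68·44 + (-12) = 149.92.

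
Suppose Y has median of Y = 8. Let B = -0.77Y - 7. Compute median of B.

A linear map preserves order up to sign, so median of B = a·median of Y + b = (-0.77)·8 + (-7) = -13.16.

median of B = -13.16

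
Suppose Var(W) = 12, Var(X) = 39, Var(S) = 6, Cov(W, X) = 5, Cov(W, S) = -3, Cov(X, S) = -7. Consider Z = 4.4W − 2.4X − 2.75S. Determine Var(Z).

Var(Z) = a²·Var(W) + b²·Var(X) + c²·Var(S) + 2ab·Cov(W, X) + 2ac·Cov(W, S) + 2bc·Cov(X, S), with a = 4.4, b = -2.4, c = -2.75.
= 232.32 + 224.64 + 45.375 + (-105.6) + 72.6 + (-92.4)
= 376.935.

Var(Z) = 376.935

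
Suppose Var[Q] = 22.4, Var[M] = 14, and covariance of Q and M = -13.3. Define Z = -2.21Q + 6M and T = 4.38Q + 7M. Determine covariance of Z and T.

covariance of Z and T = 227.39948

By bilinearity, covariance of Z and T = ac·Var[Q] + bd·Var[M] + (ad+bc)·covariance of Q and M, with a=-2.21, b=6, c=4.38, d=7.
ac·Var[Q] = (-2.21)·4.38·22.4 = -216.82752
bd·Var[M] = 6·7·14 = 588
(ad+bc)·covariance of Q and M = (10.81)·(-13.3) = -143.773
covariance of Z and T = -216.82752 + 588 + (-143.773) = 227.39948.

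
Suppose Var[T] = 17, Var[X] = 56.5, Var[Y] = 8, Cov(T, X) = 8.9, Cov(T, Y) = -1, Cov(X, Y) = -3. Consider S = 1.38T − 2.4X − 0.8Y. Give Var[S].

Var[S] = 294.6692

Var[S] = a²·Var[T] + b²·Var[X] + c²·Var[Y] + 2ab·Cov(T, X) + 2ac·Cov(T, Y) + 2bc·Cov(X, Y), with a = 1.38, b = -2.4, c = -0.8.
= 32.3748 + 325.44 + 5.12 + (-58.9536) + 2.208 + (-11.52)
= 294.6692.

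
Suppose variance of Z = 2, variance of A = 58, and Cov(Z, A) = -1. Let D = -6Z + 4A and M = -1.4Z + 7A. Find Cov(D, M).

Cov(D, M) = 1688.4

By bilinearity, Cov(D, M) = ac·variance of Z + bd·variance of A + (ad+bc)·Cov(Z, A), with a=-6, b=4, c=-1.4, d=7.
ac·variance of Z = (-6)·(-1.4)·2 = 16.8
bd·variance of A = 4·7·58 = 1624
(ad+bc)·Cov(Z, A) = (-47.6)·(-1) = 47.6
Cov(D, M) = 16.8 + 1624 + 47.6 = 1688.4.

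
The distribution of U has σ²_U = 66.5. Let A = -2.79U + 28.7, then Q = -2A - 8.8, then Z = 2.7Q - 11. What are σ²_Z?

σ²_A = (-2.79)²·66.5 = 517.64265.
σ²_Q = (-2)²·517.64265 = 2070.5706.
σ²_Z = 2.7²·2070.5706 = 15094.459674.

σ²_Z = 15094.459674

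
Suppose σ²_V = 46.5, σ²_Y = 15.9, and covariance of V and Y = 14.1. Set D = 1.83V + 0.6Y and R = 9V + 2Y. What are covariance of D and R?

By bilinearity, covariance of D and R = ac·σ²_V + bd·σ²_Y + (ad+bc)·covariance of V and Y, with a=1.83, b=0.6, c=9, d=2.
ac·σ²_V = 1.83·9·46.5 = 765.855
bd·σ²_Y = 0.6·2·15.9 = 19.08
(ad+bc)·covariance of V and Y = (9.06)·14.1 = 127.746
covariance of D and R = 765.855 + 19.08 + 127.746 = 912.681.

covariance of D and R = 912.681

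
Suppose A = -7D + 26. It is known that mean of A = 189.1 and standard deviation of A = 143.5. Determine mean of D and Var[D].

From A = -7D + 26: mean of A = a·mean of D + b, so mean of D = (mean of A − b)/a = (189.1 − 26)/(-7) = -23.3.
Var[A] = 143.5² = 20592.25.
Var[A] = a²·Var[D], so Var[D] = 20592.25/(-7)² = 420.25.

mean of D = -23.3, Var[D] = 420.25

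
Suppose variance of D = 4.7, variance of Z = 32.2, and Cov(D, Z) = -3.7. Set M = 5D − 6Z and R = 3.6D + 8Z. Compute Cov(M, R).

Cov(M, R) = -1529.08

By bilinearity, Cov(M, R) = ac·variance of D + bd·variance of Z + (ad+bc)·Cov(D, Z), with a=5, b=-6, c=3.6, d=8.
ac·variance of D = 5·3.6·4.7 = 84.6
bd·variance of Z = (-6)·8·32.2 = -1545.6
(ad+bc)·Cov(D, Z) = (18.4)·(-3.7) = -68.08
Cov(M, R) = 84.6 + (-1545.6) + (-68.08) = -1529.08.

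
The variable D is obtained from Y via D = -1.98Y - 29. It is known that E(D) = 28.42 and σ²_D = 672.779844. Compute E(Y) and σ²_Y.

E(Y) = -29, σ²_Y = 171.61

From D = -1.98Y - 29: E(D) = a·E(Y) + b, so E(Y) = (E(D) − b)/a = (28.42 − (-29))/(-1.98) = -29.
σ²_D = a²·σ²_Y, so σ²_Y = 672.779844/(-1.98)² = 171.61.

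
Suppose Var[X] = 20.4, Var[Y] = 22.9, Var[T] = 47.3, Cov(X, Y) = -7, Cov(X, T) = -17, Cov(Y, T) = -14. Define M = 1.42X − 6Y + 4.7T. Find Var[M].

Var[M] = 2592.35556

Var[M] = a²·Var[X] + b²·Var[Y] + c²·Var[T] + 2ab·Cov(X, Y) + 2ac·Cov(X, T) + 2bc·Cov(Y, T), with a = 1.42, b = -6, c = 4.7.
= 41.13456 + 824.4 + 1044.857 + 119.28 + (-226.916) + 789.6
= 2592.35556.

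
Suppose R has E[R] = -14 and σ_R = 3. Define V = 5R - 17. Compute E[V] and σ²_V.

E[V] = -87, σ²_V = 225

V = 5R - 17 is linear with a = 5, b = -17.
E[V] = a·E[R] + b = 5·(-14) + (-17) = -87.
σ²_R = 3² = 9.
σ²_V = a²·σ²_R = 5²·9 = 225 (the additive constant -17 does not affect variance).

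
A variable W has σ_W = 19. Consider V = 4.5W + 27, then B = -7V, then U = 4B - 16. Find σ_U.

σ_U = 2394

σ_V = |4.5|·19 = 85.5.
σ_B = |-7|·85.5 = 598.5.
σ_U = |4|·598.5 = 2394.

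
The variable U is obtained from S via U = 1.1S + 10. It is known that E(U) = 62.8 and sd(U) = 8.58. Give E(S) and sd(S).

E(S) = 48, sd(S) = 7.8

From U = 1.1S + 10: E(U) = a·E(S) + b, so E(S) = (E(U) − b)/a = (62.8 − 10)/1.1 = 48.
sd(U) = |a|·sd(S), so sd(S) = 8.58/|1.1| = 7.8.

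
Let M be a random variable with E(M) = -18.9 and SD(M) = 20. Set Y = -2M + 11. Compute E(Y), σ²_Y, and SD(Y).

E(Y) = 48.8, σ²_Y = 1600, SD(Y) = 40

Y = -2M + 11 is linear with a = -2, b = 11.
E(Y) = a·E(M) + b = (-2)·(-18.9) + 11 = 48.8.
σ²_M = 20² = 400.
σ²_Y = a²·σ²_M = (-2)²·400 = 1600 (the additive constant 11 does not affect variance).
SD(Y) = |a|·SD(M) = |-2|·20 = 40.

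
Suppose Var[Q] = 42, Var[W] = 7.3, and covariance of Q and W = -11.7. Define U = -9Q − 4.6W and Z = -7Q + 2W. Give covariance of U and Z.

covariance of U and Z = 2412.7

By bilinearity, covariance of U and Z = ac·Var[Q] + bd·Var[W] + (ad+bc)·covariance of Q and W, with a=-9, b=-4.6, c=-7, d=2.
ac·Var[Q] = (-9)·(-7)·42 = 2646
bd·Var[W] = (-4.6)·2·7.3 = -67.16
(ad+bc)·covariance of Q and W = (14.2)·(-11.7) = -166.14
covariance of U and Z = 2646 + (-67.16) + (-166.14) = 2412.7.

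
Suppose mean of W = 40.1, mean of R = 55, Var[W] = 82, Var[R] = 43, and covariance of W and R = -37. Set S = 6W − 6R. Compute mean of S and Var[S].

mean of S = -89.4, Var[S] = 7164

mean of S = 6·mean of W + (-6)·mean of R = 6·40.1 + (-6)·55 = -89.4.
Var[S] = a²·Var[W] + b²·Var[R] + 2ab·covariance of W and R with a = 6, b = -6.
= 6²·82 + (-6)²·43 + 2·6·(-6)·(-37)
= 2952 + 1548 + 2664 = 7164.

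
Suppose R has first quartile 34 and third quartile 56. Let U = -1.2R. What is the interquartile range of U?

IQR of R = Q3 − Q1 = 56 − 34 = 22.
Under U = aR + b, IQR(U) = |a|·IQR(R) = |-1.2|·22 = 26.4 (shifts cancel; spread scales by |a|).

IQR(U) = 26.4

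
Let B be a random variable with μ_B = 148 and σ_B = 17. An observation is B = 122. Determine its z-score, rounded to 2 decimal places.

z = (B − μ_B) / σ_B = (122 − 148) / 17 ≈ -1.53.

z = -1.53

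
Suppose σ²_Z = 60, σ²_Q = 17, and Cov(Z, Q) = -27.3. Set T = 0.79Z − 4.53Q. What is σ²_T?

σ²_T = a²·σ²_Z + b²·σ²_Q + 2ab·Cov(Z, Q) with a = 0.79, b = -4.53.
= 0.79²·60 + (-4.53)²·17 + 2·0.79·(-4.53)·(-27.3)
= 37.446 + 348.8553 + 195.39702 = 581.69832.

σ²_T = 581.69832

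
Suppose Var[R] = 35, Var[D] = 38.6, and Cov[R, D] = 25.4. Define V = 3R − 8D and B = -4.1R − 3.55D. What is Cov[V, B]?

Cov[V, B] = 1228.35

By bilinearity, Cov[V, B] = ac·Var[R] + bd·Var[D] + (ad+bc)·Cov[R, D], with a=3, b=-8, c=-4.1, d=-3.55.
ac·Var[R] = 3·(-4.1)·35 = -430.5
bd·Var[D] = (-8)·(-3.55)·38.6 = 1096.24
(ad+bc)·Cov[R, D] = (22.15)·25.4 = 562.61
Cov[V, B] = -430.5 + 1096.24 + 562.61 = 1228.35.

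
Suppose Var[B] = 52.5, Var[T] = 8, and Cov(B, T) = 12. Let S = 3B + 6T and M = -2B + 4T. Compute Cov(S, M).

Cov(S, M) = -123

By bilinearity, Cov(S, M) = ac·Var[B] + bd·Var[T] + (ad+bc)·Cov(B, T), with a=3, b=6, c=-2, d=4.
ac·Var[B] = 3·(-2)·52.5 = -315
bd·Var[T] = 6·4·8 = 192
(ad+bc)·Cov(B, T) = (0)·12 = 0
Cov(S, M) = -315 + 192 + 0 = -123.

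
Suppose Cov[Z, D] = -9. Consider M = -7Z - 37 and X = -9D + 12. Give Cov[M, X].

Cov[M, X] = a·c·Cov[Z, D] = (-7)·(-9)·(-9) = -567. Additive constants drop out.

Cov[M, X] = -567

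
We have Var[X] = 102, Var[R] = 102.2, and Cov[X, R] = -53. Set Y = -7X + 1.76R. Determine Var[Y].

Var[Y] = 6620.49472

Var[Y] = a²·Var[X] + b²·Var[R] + 2ab·Cov[X, R] with a = -7, b = 1.76.
= (-7)²·102 + 1.76²·102.2 + 2·(-7)·1.76·(-53)
= 4998 + 316.57472 + 1305.92 = 6620.49472.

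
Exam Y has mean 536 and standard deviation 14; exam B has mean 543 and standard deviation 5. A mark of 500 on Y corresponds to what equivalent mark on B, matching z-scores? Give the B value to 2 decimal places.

B = 530.14

z = (500 − 536)/14 ≈ -2.5714.
B = 543 + z·5 = 543 + (500 − 536)·5/14 ≈ 530.14.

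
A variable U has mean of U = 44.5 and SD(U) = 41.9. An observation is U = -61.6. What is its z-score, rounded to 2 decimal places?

z = -2.53

z = (U − mean of U) / SD(U) = (-61.6 − 44.5) / 41.9 ≈ -2.53.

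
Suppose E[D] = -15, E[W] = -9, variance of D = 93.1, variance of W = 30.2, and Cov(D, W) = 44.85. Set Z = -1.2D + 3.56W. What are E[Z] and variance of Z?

E[Z] = -14.04, variance of Z = 133.60832

E[Z] = (-1.2)·E[D] + 3.56·E[W] = (-1.2)·(-15) + 3.56·(-9) = -14.04.
variance of Z = a²·variance of D + b²·variance of W + 2ab·Cov(D, W) with a = -1.2, b = 3.56.
= (-1.2)²·93.1 + 3.56²·30.2 + 2·(-1.2)·3.56·44.85
= 134.064 + 382.74272 + (-383.1984) = 133.60832.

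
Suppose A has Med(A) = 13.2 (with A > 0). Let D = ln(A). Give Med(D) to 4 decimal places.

Med(D) = 2.5802

ln(A) is monotone on this domain, so Med(D) = ln(13.2) ≈ 2.5802.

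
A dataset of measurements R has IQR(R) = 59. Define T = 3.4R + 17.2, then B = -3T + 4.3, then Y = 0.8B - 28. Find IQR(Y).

IQR(T) = |3.4|·59 = 200.6.
IQR(B) = |-3|·200.6 = 601.8.
IQR(Y) = |0.8|·601.8 = 481.44.

IQR(Y) = 481.44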